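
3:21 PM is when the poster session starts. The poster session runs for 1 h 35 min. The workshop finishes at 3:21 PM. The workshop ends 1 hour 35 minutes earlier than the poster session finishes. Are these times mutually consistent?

Yes

The poster session ends at 3:21 PM + 95 min = 4:56 PM.
The workshop ends at 4:56 PM − 95 min = 3:21 PM.
That matches the stated 3:21 PM, so the schedule is consistent.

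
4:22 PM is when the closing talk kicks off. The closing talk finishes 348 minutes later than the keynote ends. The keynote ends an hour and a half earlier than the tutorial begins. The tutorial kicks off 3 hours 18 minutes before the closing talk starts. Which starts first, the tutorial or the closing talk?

the tutorial

The tutorial starts at 4:22 PM − 198 min = 1:04 PM.
The tutorial starts at 1:04 PM and the closing talk starts at 4:22 PM, so the tutorial is first.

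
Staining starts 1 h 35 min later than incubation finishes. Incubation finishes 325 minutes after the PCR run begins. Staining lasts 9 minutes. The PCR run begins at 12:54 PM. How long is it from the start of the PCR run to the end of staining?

Incubation ends at 12:54 PM + 325 min = 6:19 PM.
Staining starts at 6:19 PM + 95 min = 7:54 PM.
Staining ends at 7:54 PM + 9 min = 8:03 PM.
From 12:54 PM to 8:03 PM is 429 minutes.

429 minutes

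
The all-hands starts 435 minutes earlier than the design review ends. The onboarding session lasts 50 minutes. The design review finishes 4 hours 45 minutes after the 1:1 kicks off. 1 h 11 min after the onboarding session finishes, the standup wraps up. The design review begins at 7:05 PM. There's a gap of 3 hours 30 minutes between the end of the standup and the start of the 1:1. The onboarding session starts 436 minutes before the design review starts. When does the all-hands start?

The onboarding session starts at 7:05 PM − 436 min = 11:49 AM.
The onboarding session ends at 11:49 AM + 50 min = 12:39 PM.
The standup ends at 12:39 PM + 71 min = 1:50 PM.
The 1:1 starts at 1:50 PM + 210 min = 5:20 PM.
The design review ends at 5:20 PM + 285 min = 10:05 PM.
The all-hands starts at 10:05 PM − 435 min = 2:50 PM.

2:50 PM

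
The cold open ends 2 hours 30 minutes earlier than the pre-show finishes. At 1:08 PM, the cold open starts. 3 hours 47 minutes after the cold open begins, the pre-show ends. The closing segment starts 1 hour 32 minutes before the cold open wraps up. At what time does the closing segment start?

12:53 PM

The pre-show ends at 1:08 PM + 227 min = 4:55 PM.
The cold open ends at 4:55 PM − 150 min = 2:25 PM.
The closing segment starts at 2:25 PM − 92 min = 12:53 PM.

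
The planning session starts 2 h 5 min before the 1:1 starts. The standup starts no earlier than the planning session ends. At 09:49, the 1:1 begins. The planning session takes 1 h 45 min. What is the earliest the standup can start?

09:29

The planning session starts at 09:49 − 125 min = 07:44.
The planning session ends at 07:44 + 105 min = 09:29.
The standup is bounded by the planning session, so the earliest it can start is 09:29.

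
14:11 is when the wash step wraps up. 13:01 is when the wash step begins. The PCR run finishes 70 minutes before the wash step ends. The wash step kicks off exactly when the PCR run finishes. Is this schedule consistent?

The PCR run ends at 14:11 − 70 min = 13:01.
So the wash step starts at 13:01.
That matches the stated 13:01, so the schedule is consistent.

Yes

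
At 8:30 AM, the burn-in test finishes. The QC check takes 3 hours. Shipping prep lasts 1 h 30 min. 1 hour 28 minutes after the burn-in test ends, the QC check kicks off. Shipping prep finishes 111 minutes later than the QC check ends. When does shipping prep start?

The QC check starts at 8:30 AM + 88 min = 9:58 AM.
The QC check ends at 9:58 AM + 180 min = 12:58 PM.
Shipping prep ends at 12:58 PM + 111 min = 2:49 PM.
Shipping prep starts at 2:49 PM − 90 min = 1:19 PM.

1:19 PM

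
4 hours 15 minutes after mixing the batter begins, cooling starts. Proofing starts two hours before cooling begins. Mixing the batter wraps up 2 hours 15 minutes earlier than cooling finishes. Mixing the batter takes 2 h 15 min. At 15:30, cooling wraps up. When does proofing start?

Mixing the batter ends at 15:30 − 135 min = 13:15.
Mixing the batter starts at 13:15 − 135 min = 11:00.
Cooling starts at 11:00 + 255 min = 15:15.
Proofing starts at 15:15 − 120 min = 13:15.

13:15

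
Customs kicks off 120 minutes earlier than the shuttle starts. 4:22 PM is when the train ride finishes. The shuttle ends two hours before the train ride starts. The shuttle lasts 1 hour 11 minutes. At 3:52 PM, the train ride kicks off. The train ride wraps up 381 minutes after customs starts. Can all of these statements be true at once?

No

The shuttle ends at 3:52 PM − 120 min = 1:52 PM.
The shuttle starts at 1:52 PM − 71 min = 12:41 PM.
Customs starts at 12:41 PM − 120 min = 10:41 AM.
The train ride ends at 10:41 AM + 381 min = 5:02 PM.
But the train ride is also said to end at 4:22 PM — a 40-minute conflict.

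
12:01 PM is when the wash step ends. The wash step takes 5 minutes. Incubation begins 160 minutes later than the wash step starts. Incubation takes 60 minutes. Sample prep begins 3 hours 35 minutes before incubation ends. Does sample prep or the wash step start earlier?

The wash step starts at 12:01 PM − 5 min = 11:56 AM.
Incubation starts at 11:56 AM + 160 min = 2:36 PM.
Incubation ends at 2:36 PM + 60 min = 3:36 PM.
Sample prep starts at 3:36 PM − 215 min = 12:01 PM.
Sample prep starts at 12:01 PM and the wash step starts at 11:56 AM, so the wash step is first.

the wash step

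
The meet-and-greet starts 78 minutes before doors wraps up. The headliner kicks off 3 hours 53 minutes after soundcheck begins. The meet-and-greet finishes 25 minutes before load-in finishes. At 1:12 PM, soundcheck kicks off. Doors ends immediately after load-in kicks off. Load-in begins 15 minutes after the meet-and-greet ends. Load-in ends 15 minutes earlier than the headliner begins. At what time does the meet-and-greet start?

3:22 PM

The headliner starts at 1:12 PM + 233 min = 5:05 PM.
Load-in ends at 5:05 PM − 15 min = 4:50 PM.
The meet-and-greet ends at 4:50 PM − 25 min = 4:25 PM.
Load-in starts at 4:25 PM + 15 min = 4:40 PM.
So doors ends at 4:40 PM.
The meet-and-greet starts at 4:40 PM − 78 min = 3:22 PM.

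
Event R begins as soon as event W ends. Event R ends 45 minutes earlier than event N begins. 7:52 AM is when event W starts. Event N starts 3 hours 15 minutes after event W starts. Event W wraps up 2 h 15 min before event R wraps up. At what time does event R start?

8:07 AM

Event N starts at 7:52 AM + 195 min = 11:07 AM.
Event R ends at 11:07 AM − 45 min = 10:22 AM.
Event W ends at 10:22 AM − 135 min = 8:07 AM.
So event R starts at 8:07 AM.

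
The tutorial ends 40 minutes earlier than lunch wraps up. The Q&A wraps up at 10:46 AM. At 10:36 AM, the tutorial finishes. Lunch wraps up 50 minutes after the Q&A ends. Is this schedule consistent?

No

Lunch ends at 10:46 AM + 50 min = 11:36 AM.
The tutorial ends at 11:36 AM − 40 min = 10:56 AM.
But the tutorial is also said to end at 10:36 AM — a 20-minute conflict.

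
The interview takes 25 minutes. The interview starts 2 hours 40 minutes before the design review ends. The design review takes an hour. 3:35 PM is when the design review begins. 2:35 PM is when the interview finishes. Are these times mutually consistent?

The design review ends at 3:35 PM + 60 min = 4:35 PM.
The interview starts at 4:35 PM − 160 min = 1:55 PM.
The interview ends at 1:55 PM + 25 min = 2:20 PM.
But the interview is also said to end at 2:35 PM — a 15-minute conflict.

No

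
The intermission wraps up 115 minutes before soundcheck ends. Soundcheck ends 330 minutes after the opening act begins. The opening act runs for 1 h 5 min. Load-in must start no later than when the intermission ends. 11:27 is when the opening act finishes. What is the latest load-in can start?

The opening act starts at 11:27 − 65 min = 10:22.
Soundcheck ends at 10:22 + 330 min = 15:52.
The intermission ends at 15:52 − 115 min = 13:57.
Load-in is bounded by the intermission, so the latest it can start is 13:57.

13:57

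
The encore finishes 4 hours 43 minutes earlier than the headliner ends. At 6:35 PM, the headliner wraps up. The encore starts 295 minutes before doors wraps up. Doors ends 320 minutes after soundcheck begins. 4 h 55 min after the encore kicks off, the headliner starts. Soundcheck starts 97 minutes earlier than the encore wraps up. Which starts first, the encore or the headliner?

the encore

The encore ends at 6:35 PM − 283 min = 1:52 PM.
Soundcheck starts at 1:52 PM − 97 min = 12:15 PM.
Doors ends at 12:15 PM + 320 min = 5:35 PM.
The encore starts at 5:35 PM − 295 min = 12:40 PM.
The headliner starts at 12:40 PM + 295 min = 5:35 PM.
The encore starts at 12:40 PM and the headliner starts at 5:35 PM, so the encore is first.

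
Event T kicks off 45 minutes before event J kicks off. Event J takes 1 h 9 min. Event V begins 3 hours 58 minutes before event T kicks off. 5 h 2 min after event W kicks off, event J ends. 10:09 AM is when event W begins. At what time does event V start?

Event J ends at 10:09 AM + 302 min = 3:11 PM.
Event J starts at 3:11 PM − 69 min = 2:02 PM.
Event T starts at 2:02 PM − 45 min = 1:17 PM.
Event V starts at 1:17 PM − 238 min = 9:19 AM.

9:19 AM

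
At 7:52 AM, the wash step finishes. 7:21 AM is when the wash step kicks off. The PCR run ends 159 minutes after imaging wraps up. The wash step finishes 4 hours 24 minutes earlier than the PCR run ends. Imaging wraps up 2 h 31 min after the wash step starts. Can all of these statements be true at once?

Imaging ends at 7:21 AM + 151 min = 9:52 AM.
The PCR run ends at 9:52 AM + 159 min = 12:31 PM.
The wash step ends at 12:31 PM − 264 min = 8:07 AM.
But the wash step is also said to end at 7:52 AM — a 15-minute conflict.

No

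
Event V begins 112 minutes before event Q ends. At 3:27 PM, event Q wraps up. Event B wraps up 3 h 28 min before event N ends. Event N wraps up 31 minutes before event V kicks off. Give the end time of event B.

9:36 AM

Event V starts at 3:27 PM − 112 min = 1:35 PM.
Event N ends at 1:35 PM − 31 min = 1:04 PM.
Event B ends at 1:04 PM − 208 min = 9:36 AM.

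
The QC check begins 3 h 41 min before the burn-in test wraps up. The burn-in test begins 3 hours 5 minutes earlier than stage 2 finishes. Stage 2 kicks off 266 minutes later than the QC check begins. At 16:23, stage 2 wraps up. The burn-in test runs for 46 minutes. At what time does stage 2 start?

14:49

The burn-in test starts at 16:23 − 185 min = 13:18.
The burn-in test ends at 13:18 + 46 min = 14:04.
The QC check starts at 14:04 − 221 min = 10:23.
Stage 2 starts at 10:23 + 266 min = 14:49.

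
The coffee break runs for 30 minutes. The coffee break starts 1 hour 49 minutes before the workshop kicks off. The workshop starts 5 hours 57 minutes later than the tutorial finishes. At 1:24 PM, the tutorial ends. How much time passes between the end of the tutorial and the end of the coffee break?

The workshop starts at 1:24 PM + 357 min = 7:21 PM.
The coffee break starts at 7:21 PM − 109 min = 5:32 PM.
The coffee break ends at 5:32 PM + 30 min = 6:02 PM.
From 1:24 PM to 6:02 PM is 4 h 38 min.

4 h 38 min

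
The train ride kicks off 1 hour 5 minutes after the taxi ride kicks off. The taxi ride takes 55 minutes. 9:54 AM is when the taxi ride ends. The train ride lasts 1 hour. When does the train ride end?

11:04 AM

The taxi ride starts at 9:54 AM − 55 min = 8:59 AM.
The train ride starts at 8:59 AM + 65 min = 10:04 AM.
The train ride ends at 10:04 AM + 60 min = 11:04 AM.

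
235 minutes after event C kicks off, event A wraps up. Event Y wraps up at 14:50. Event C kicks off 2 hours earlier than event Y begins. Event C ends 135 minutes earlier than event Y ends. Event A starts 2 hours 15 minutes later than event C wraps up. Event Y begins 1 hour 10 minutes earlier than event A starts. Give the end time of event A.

15:35

Event C ends at 14:50 − 135 min = 12:35.
Event A starts at 12:35 + 135 min = 14:50.
Event Y starts at 14:50 − 70 min = 13:40.
Event C starts at 13:40 − 120 min = 11:40.
Event A ends at 11:40 + 235 min = 15:35.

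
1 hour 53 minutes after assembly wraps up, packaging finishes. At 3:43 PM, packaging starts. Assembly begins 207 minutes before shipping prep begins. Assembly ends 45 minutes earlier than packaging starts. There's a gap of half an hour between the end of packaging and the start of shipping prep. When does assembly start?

Assembly ends at 3:43 PM − 45 min = 2:58 PM.
Packaging ends at 2:58 PM + 113 min = 4:51 PM.
Shipping prep starts at 4:51 PM + 30 min = 5:21 PM.
Assembly starts at 5:21 PM − 207 min = 1:54 PM.

1:54 PM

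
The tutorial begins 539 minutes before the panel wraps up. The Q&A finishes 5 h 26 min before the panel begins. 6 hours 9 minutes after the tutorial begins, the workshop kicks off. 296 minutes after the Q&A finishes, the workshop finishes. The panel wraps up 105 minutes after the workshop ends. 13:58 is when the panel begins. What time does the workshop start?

The Q&A ends at 13:58 − 326 min = 08:32.
The workshop ends at 08:32 + 296 min = 13:28.
The panel ends at 13:28 + 105 min = 15:13.
The tutorial starts at 15:13 − 539 min = 06:14.
The workshop starts at 06:14 + 369 min = 12:23.

12:23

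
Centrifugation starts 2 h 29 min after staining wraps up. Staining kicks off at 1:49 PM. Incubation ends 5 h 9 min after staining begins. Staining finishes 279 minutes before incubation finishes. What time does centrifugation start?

Incubation ends at 1:49 PM + 309 min = 6:58 PM.
Staining ends at 6:58 PM − 279 min = 2:19 PM.
Centrifugation starts at 2:19 PM + 149 min = 4:48 PM.

4:48 PM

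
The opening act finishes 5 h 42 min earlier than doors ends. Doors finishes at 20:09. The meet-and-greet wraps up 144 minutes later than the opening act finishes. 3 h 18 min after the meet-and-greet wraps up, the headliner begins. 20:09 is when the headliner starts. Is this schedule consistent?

The opening act ends at 20:09 − 342 min = 14:27.
The meet-and-greet ends at 14:27 + 144 min = 16:51.
The headliner starts at 16:51 + 198 min = 20:09.
That matches the stated 20:09, so the schedule is consistent.

Yes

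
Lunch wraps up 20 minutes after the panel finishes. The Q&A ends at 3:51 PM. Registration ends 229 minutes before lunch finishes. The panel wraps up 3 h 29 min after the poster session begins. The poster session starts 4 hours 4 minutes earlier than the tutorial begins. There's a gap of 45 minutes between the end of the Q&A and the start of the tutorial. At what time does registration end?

The tutorial starts at 3:51 PM + 45 min = 4:36 PM.
The poster session starts at 4:36 PM − 244 min = 12:32 PM.
The panel ends at 12:32 PM + 209 min = 4:01 PM.
Lunch ends at 4:01 PM + 20 min = 4:21 PM.
Registration ends at 4:21 PM − 229 min = 12:32 PM.

12:32 PM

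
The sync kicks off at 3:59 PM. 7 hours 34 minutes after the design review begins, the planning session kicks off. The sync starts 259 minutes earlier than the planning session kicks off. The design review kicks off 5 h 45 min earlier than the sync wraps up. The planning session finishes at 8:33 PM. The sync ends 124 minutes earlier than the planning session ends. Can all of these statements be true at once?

Yes

The sync ends at 8:33 PM − 124 min = 6:29 PM.
The design review starts at 6:29 PM − 345 min = 12:44 PM.
The planning session starts at 12:44 PM + 454 min = 8:18 PM.
The sync starts at 8:18 PM − 259 min = 3:59 PM.
That matches the stated 3:59 PM, so the schedule is consistent.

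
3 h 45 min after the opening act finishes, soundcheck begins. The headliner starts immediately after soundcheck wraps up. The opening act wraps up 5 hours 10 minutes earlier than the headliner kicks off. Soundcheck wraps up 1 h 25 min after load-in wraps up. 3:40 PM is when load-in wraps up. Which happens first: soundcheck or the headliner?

soundcheck

Soundcheck ends at 3:40 PM + 85 min = 5:05 PM.
So the headliner starts at 5:05 PM.
The opening act ends at 5:05 PM − 310 min = 11:55 AM.
Soundcheck starts at 11:55 AM + 225 min = 3:40 PM.
Soundcheck starts at 3:40 PM and the headliner starts at 5:05 PM, so soundcheck is first.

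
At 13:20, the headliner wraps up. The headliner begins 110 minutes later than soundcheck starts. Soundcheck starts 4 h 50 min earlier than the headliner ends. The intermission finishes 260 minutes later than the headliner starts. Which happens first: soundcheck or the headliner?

soundcheck

Soundcheck starts at 13:20 − 290 min = 08:30.
The headliner starts at 08:30 + 110 min = 10:20.
Soundcheck starts at 08:30 and the headliner starts at 10:20, so soundcheck is first.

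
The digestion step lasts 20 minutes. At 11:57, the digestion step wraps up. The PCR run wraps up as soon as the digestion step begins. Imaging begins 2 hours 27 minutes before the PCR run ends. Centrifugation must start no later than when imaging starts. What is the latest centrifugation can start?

The digestion step starts at 11:57 − 20 min = 11:37.
So the PCR run ends at 11:37.
Imaging starts at 11:37 − 147 min = 09:10.
Centrifugation is bounded by imaging, so the latest it can start is 09:10.

09:10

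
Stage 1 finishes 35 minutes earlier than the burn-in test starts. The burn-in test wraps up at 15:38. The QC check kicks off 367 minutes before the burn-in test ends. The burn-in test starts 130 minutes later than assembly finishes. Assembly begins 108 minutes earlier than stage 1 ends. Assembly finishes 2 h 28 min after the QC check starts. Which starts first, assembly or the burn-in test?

The QC check starts at 15:38 − 367 min = 09:31.
Assembly ends at 09:31 + 148 min = 11:59.
The burn-in test starts at 11:59 + 130 min = 14:09.
Stage 1 ends at 14:09 − 35 min = 13:34.
Assembly starts at 13:34 − 108 min = 11:46.
Assembly starts at 11:46 and the burn-in test starts at 14:09, so assembly is first.

assembly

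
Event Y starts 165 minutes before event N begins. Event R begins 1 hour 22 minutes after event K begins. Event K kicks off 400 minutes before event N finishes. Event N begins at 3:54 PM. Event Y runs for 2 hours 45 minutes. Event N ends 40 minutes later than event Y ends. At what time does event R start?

Event Y starts at 3:54 PM − 165 min = 1:09 PM.
Event Y ends at 1:09 PM + 165 min = 3:54 PM.
Event N ends at 3:54 PM + 40 min = 4:34 PM.
Event K starts at 4:34 PM − 400 min = 9:54 AM.
Event R starts at 9:54 AM + 82 min = 11:16 AM.

11:16 AM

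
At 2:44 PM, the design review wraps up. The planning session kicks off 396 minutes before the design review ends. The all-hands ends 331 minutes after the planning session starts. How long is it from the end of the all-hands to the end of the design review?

1 h 5 min

The planning session starts at 2:44 PM − 396 min = 8:08 AM.
The all-hands ends at 8:08 AM + 331 min = 1:39 PM.
From 1:39 PM to 2:44 PM is 1 h 5 min.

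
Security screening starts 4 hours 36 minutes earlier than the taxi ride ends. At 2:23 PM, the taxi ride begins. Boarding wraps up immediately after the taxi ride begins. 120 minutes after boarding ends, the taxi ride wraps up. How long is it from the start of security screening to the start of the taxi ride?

Boarding ends at 2:23 PM.
The taxi ride ends at 2:23 PM + 120 min = 4:23 PM.
Security screening starts at 4:23 PM − 276 min = 11:47 AM.
From 11:47 AM to 2:23 PM is 2 h 36 min.

2 h 36 min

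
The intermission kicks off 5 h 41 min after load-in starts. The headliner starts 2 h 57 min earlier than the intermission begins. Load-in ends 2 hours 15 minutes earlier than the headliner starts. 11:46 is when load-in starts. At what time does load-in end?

The intermission starts at 11:46 + 341 min = 17:27.
The headliner starts at 17:27 − 177 min = 14:30.
Load-in ends at 14:30 − 135 min = 12:15.

12:15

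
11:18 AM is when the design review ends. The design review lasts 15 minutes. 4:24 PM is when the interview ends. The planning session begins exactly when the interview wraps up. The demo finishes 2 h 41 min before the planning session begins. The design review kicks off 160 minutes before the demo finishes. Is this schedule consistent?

Yes

The planning session starts at 4:24 PM.
The demo ends at 4:24 PM − 161 min = 1:43 PM.
The design review starts at 1:43 PM − 160 min = 11:03 AM.
The design review ends at 11:03 AM + 15 min = 11:18 AM.
That matches the stated 11:18 AM, so the schedule is consistent.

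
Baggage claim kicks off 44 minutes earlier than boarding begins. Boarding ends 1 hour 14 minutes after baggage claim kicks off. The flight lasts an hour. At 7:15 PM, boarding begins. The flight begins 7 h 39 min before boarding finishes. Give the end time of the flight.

1:06 PM

Baggage claim starts at 7:15 PM − 44 min = 6:31 PM.
Boarding ends at 6:31 PM + 74 min = 7:45 PM.
The flight starts at 7:45 PM − 459 min = 12:06 PM.
The flight ends at 12:06 PM + 60 min = 1:06 PM.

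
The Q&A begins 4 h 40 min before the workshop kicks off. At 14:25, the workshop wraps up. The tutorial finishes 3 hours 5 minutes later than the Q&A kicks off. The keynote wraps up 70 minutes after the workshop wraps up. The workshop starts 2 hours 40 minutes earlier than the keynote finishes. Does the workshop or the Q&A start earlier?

the Q&A

The keynote ends at 14:25 + 70 min = 15:35.
The workshop starts at 15:35 − 160 min = 12:55.
The Q&A starts at 12:55 − 280 min = 08:15.
The workshop starts at 12:55 and the Q&A starts at 08:15, so the Q&A is first.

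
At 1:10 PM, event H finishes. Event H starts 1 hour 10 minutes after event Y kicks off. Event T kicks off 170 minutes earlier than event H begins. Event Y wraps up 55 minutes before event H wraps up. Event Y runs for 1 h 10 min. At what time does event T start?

Event Y ends at 1:10 PM − 55 min = 12:15 PM.
Event Y starts at 12:15 PM − 70 min = 11:05 AM.
Event H starts at 11:05 AM + 70 min = 12:15 PM.
Event T starts at 12:15 PM − 170 min = 9:25 AM.

9:25 AM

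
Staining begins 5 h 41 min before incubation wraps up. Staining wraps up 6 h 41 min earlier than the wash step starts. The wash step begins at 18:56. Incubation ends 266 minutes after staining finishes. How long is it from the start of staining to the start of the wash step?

476 minutes

Staining ends at 18:56 − 401 min = 12:15.
Incubation ends at 12:15 + 266 min = 16:41.
Staining starts at 16:41 − 341 min = 11:00.
From 11:00 to 18:56 is 476 minutes.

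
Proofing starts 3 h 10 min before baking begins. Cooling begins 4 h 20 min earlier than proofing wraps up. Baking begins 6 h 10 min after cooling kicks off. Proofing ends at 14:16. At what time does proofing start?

12:56

Cooling starts at 14:16 − 260 min = 09:56.
Baking starts at 09:56 + 370 min = 16:06.
Proofing starts at 16:06 − 190 min = 12:56.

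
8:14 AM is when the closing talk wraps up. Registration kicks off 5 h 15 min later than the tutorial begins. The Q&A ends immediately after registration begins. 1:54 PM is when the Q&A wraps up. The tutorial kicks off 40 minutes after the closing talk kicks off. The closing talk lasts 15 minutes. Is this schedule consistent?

The closing talk starts at 8:14 AM − 15 min = 7:59 AM.
The tutorial starts at 7:59 AM + 40 min = 8:39 AM.
Registration starts at 8:39 AM + 315 min = 1:54 PM.
So the Q&A ends at 1:54 PM.
That matches the stated 1:54 PM, so the schedule is consistent.

Yes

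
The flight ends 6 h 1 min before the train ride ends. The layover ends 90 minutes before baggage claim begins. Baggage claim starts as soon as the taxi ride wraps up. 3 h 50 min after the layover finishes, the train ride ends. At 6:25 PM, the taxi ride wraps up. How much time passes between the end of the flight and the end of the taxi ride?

Baggage claim starts at 6:25 PM.
The layover ends at 6:25 PM − 90 min = 4:55 PM.
The train ride ends at 4:55 PM + 230 min = 8:45 PM.
The flight ends at 8:45 PM − 361 min = 2:44 PM.
From 2:44 PM to 6:25 PM is 221 minutes.

221 minutes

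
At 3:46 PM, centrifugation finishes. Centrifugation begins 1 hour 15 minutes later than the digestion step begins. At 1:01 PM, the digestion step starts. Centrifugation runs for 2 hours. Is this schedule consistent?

Centrifugation starts at 1:01 PM + 75 min = 2:16 PM.
Centrifugation ends at 2:16 PM + 120 min = 4:16 PM.
But centrifugation is also said to end at 3:46 PM — a 30-minute conflict.

No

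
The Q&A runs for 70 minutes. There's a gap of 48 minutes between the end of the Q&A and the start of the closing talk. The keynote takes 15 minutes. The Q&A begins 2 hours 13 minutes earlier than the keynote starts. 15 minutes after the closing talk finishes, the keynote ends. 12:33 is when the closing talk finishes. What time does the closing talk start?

The keynote ends at 12:33 + 15 min = 12:48.
The keynote starts at 12:48 − 15 min = 12:33.
The Q&A starts at 12:33 − 133 min = 10:20.
The Q&A ends at 10:20 + 70 min = 11:30.
The closing talk starts at 11:30 + 48 min = 12:18.

12:18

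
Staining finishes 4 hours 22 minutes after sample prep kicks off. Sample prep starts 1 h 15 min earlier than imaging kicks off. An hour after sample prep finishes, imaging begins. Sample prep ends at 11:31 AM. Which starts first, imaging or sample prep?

sample prep

Imaging starts at 11:31 AM + 60 min = 12:31 PM.
Sample prep starts at 12:31 PM − 75 min = 11:16 AM.
Imaging starts at 12:31 PM and sample prep starts at 11:16 AM, so sample prep is first.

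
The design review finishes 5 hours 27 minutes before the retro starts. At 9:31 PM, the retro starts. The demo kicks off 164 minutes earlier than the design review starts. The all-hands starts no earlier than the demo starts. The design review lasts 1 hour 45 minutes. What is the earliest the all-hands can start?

The design review ends at 9:31 PM − 327 min = 4:04 PM.
The design review starts at 4:04 PM − 105 min = 2:19 PM.
The demo starts at 2:19 PM − 164 min = 11:35 AM.
The all-hands is bounded by the demo, so the earliest it can start is 11:35 AM.

11:35 AM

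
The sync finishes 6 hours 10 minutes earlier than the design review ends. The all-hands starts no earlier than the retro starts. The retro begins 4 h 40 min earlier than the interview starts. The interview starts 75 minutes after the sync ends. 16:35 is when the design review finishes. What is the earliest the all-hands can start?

07:00

The sync ends at 16:35 − 370 min = 10:25.
The interview starts at 10:25 + 75 min = 11:40.
The retro starts at 11:40 − 280 min = 07:00.
The all-hands is bounded by the retro, so the earliest it can start is 07:00.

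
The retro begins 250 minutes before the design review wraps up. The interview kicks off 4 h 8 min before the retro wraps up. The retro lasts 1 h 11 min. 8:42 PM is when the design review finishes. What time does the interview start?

The retro starts at 8:42 PM − 250 min = 4:32 PM.
The retro ends at 4:32 PM + 71 min = 5:43 PM.
The interview starts at 5:43 PM − 248 min = 1:35 PM.

1:35 PM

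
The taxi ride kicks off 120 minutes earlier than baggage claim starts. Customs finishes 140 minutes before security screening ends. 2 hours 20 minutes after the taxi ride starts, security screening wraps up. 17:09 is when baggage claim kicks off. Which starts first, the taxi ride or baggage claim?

the taxi ride

The taxi ride starts at 17:09 − 120 min = 15:09.
The taxi ride starts at 15:09 and baggage claim starts at 17:09, so the taxi ride is first.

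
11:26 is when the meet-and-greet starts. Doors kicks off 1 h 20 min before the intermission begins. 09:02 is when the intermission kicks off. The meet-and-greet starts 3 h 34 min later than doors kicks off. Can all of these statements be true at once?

Doors starts at 09:02 − 80 min = 07:42.
The meet-and-greet starts at 07:42 + 214 min = 11:16.
But the meet-and-greet is also said to start at 11:26 — a 10-minute conflict.

No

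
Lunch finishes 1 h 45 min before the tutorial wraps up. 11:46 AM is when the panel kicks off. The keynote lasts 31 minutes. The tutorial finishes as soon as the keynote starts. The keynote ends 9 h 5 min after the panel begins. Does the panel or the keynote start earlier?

the panel

The keynote ends at 11:46 AM + 545 min = 8:51 PM.
The keynote starts at 8:51 PM − 31 min = 8:20 PM.
The panel starts at 11:46 AM and the keynote starts at 8:20 PM, so the panel is first.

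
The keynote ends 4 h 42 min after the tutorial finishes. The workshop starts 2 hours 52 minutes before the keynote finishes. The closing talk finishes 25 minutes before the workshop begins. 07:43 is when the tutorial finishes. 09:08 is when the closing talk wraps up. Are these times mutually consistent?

The keynote ends at 07:43 + 282 min = 12:25.
The workshop starts at 12:25 − 172 min = 09:33.
The closing talk ends at 09:33 − 25 min = 09:08.
That matches the stated 09:08, so the schedule is consistent.

Yes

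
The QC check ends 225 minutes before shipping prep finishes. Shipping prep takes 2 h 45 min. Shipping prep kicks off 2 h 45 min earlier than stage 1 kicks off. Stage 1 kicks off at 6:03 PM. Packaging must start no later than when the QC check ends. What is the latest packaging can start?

Shipping prep starts at 6:03 PM − 165 min = 3:18 PM.
Shipping prep ends at 3:18 PM + 165 min = 6:03 PM.
The QC check ends at 6:03 PM − 225 min = 2:18 PM.
Packaging is bounded by the QC check, so the latest it can start is 2:18 PM.

2:18 PM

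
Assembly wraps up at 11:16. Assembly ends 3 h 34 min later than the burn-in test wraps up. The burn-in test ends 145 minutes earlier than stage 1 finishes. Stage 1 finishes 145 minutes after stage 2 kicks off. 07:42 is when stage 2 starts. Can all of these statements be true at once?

Yes

Stage 1 ends at 07:42 + 145 min = 10:07.
The burn-in test ends at 10:07 − 145 min = 07:42.
Assembly ends at 07:42 + 214 min = 11:16.
That matches the stated 11:16, so the schedule is consistent.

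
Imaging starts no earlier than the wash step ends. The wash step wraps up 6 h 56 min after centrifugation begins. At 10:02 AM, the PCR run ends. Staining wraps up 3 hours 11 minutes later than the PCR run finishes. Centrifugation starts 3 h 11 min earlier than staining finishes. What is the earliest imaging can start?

Staining ends at 10:02 AM + 191 min = 1:13 PM.
Centrifugation starts at 1:13 PM − 191 min = 10:02 AM.
The wash step ends at 10:02 AM + 416 min = 4:58 PM.
Imaging is bounded by the wash step, so the earliest it can start is 4:58 PM.

4:58 PM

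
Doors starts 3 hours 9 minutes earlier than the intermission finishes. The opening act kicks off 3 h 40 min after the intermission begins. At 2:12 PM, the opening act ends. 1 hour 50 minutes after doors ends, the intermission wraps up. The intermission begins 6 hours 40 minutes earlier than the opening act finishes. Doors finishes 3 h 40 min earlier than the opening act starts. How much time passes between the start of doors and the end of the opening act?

The intermission starts at 2:12 PM − 400 min = 7:32 AM.
The opening act starts at 7:32 AM + 220 min = 11:12 AM.
Doors ends at 11:12 AM − 220 min = 7:32 AM.
The intermission ends at 7:32 AM + 110 min = 9:22 AM.
Doors starts at 9:22 AM − 189 min = 6:13 AM.
From 6:13 AM to 2:12 PM is 479 minutes.

479 minutes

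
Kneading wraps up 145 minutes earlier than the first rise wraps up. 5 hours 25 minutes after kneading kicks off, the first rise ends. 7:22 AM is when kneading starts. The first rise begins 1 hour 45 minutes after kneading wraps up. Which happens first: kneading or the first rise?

kneading

The first rise ends at 7:22 AM + 325 min = 12:47 PM.
Kneading ends at 12:47 PM − 145 min = 10:22 AM.
The first rise starts at 10:22 AM + 105 min = 12:07 PM.
Kneading starts at 7:22 AM and the first rise starts at 12:07 PM, so kneading is first.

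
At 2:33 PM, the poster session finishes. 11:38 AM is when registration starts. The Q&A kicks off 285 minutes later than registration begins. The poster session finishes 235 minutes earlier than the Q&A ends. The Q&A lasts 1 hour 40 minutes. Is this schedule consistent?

The Q&A starts at 11:38 AM + 285 min = 4:23 PM.
The Q&A ends at 4:23 PM + 100 min = 6:03 PM.
The poster session ends at 6:03 PM − 235 min = 2:08 PM.
But the poster session is also said to end at 2:33 PM — a 25-minute conflict.

No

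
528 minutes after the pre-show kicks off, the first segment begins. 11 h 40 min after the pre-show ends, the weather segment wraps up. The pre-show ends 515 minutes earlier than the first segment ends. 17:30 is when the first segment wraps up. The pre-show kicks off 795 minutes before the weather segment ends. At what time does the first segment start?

16:08

The pre-show ends at 17:30 − 515 min = 08:55.
The weather segment ends at 08:55 + 700 min = 20:35.
The pre-show starts at 20:35 − 795 min = 07:20.
The first segment starts at 07:20 + 528 min = 16:08.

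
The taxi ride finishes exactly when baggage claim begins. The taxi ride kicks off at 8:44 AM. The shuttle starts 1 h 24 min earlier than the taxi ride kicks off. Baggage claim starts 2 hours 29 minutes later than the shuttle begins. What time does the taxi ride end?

9:49 AM

The shuttle starts at 8:44 AM − 84 min = 7:20 AM.
Baggage claim starts at 7:20 AM + 149 min = 9:49 AM.
So the taxi ride ends at 9:49 AM.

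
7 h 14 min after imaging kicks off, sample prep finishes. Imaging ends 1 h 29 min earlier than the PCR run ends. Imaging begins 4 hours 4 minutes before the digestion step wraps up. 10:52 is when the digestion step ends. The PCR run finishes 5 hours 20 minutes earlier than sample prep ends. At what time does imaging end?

Imaging starts at 10:52 − 244 min = 06:48.
Sample prep ends at 06:48 + 434 min = 14:02.
The PCR run ends at 14:02 − 320 min = 08:42.
Imaging ends at 08:42 − 89 min = 07:13.

07:13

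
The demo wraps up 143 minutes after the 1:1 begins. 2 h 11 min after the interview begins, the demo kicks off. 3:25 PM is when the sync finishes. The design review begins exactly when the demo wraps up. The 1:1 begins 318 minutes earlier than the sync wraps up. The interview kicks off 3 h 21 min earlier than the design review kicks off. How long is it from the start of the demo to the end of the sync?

The 1:1 starts at 3:25 PM − 318 min = 10:07 AM.
The demo ends at 10:07 AM + 143 min = 12:30 PM.
So the design review starts at 12:30 PM.
The interview starts at 12:30 PM − 201 min = 9:09 AM.
The demo starts at 9:09 AM + 131 min = 11:20 AM.
From 11:20 AM to 3:25 PM is 4 hours 5 minutes.

4 hours 5 minutes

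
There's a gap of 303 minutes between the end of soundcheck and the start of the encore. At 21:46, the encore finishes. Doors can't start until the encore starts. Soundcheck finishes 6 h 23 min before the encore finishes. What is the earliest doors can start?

20:26

Soundcheck ends at 21:46 − 383 min = 15:23.
The encore starts at 15:23 + 303 min = 20:26.
Doors is bounded by the encore, so the earliest it can start is 20:26.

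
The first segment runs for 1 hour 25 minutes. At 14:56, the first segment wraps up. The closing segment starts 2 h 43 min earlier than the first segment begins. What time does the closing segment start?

10:48

The first segment starts at 14:56 − 85 min = 13:31.
The closing segment starts at 13:31 − 163 min = 10:48.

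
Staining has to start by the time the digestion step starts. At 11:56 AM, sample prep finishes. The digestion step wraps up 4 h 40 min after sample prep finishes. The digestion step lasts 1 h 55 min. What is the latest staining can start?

2:41 PM

The digestion step ends at 11:56 AM + 280 min = 4:36 PM.
The digestion step starts at 4:36 PM − 115 min = 2:41 PM.
Staining is bounded by the digestion step, so the latest it can start is 2:41 PM.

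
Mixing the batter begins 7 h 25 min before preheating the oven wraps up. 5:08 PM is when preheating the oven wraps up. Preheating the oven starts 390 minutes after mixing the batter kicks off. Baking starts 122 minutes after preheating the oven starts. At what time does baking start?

Mixing the batter starts at 5:08 PM − 445 min = 9:43 AM.
Preheating the oven starts at 9:43 AM + 390 min = 4:13 PM.
Baking starts at 4:13 PM + 122 min = 6:15 PM.

6:15 PM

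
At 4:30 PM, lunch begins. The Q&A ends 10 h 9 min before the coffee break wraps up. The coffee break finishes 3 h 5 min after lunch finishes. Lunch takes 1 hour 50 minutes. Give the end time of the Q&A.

Lunch ends at 4:30 PM + 110 min = 6:20 PM.
The coffee break ends at 6:20 PM + 185 min = 9:25 PM.
The Q&A ends at 9:25 PM − 609 min = 11:16 AM.

11:16 AM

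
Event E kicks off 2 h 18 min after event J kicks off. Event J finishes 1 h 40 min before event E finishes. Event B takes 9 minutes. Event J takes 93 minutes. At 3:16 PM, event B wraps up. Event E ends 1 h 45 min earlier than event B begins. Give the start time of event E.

12:27 PM

Event B starts at 3:16 PM − 9 min = 3:07 PM.
Event E ends at 3:07 PM − 105 min = 1:22 PM.
Event J ends at 1:22 PM − 100 min = 11:42 AM.
Event J starts at 11:42 AM − 93 min = 10:09 AM.
Event E starts at 10:09 AM + 138 min = 12:27 PM.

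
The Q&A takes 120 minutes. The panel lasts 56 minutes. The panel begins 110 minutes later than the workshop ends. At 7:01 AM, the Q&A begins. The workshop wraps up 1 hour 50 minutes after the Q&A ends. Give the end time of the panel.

The Q&A ends at 7:01 AM + 120 min = 9:01 AM.
The workshop ends at 9:01 AM + 110 min = 10:51 AM.
The panel starts at 10:51 AM + 110 min = 12:41 PM.
The panel ends at 12:41 PM + 56 min = 1:37 PM.

1:37 PM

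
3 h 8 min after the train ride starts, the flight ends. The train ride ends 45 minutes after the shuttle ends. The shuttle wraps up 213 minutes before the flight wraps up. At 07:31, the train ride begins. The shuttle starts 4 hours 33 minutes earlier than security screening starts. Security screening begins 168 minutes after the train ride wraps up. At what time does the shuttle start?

The flight ends at 07:31 + 188 min = 10:39.
The shuttle ends at 10:39 − 213 min = 07:06.
The train ride ends at 07:06 + 45 min = 07:51.
Security screening starts at 07:51 + 168 min = 10:39.
The shuttle starts at 10:39 − 273 min = 06:06.

06:06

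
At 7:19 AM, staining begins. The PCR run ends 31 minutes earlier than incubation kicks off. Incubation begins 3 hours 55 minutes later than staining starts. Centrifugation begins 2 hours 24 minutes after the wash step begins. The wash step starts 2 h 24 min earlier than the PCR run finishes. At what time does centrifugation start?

Incubation starts at 7:19 AM + 235 min = 11:14 AM.
The PCR run ends at 11:14 AM − 31 min = 10:43 AM.
The wash step starts at 10:43 AM − 144 min = 8:19 AM.
Centrifugation starts at 8:19 AM + 144 min = 10:43 AM.

10:43 AM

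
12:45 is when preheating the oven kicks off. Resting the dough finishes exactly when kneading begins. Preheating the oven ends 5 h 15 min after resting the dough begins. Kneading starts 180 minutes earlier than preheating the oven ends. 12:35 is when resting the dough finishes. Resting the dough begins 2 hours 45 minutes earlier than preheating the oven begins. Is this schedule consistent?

Resting the dough starts at 12:45 − 165 min = 10:00.
Preheating the oven ends at 10:00 + 315 min = 15:15.
Kneading starts at 15:15 − 180 min = 12:15.
So resting the dough ends at 12:15.
But resting the dough is also said to end at 12:35 — a 20-minute conflict.

No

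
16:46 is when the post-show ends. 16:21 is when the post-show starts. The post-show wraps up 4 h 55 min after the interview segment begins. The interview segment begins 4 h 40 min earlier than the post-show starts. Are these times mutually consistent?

No

The interview segment starts at 16:21 − 280 min = 11:41.
The post-show ends at 11:41 + 295 min = 16:36.
But the post-show is also said to end at 16:46 — a 10-minute conflict.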